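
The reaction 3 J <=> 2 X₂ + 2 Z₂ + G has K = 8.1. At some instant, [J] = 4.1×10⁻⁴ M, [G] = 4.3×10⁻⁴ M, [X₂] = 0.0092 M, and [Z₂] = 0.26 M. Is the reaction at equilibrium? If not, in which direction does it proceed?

reverse (toward reactants)

Q = [X₂]²·[Z₂]²·[G] / [J]³ = (0.0092)²·(0.26)²·(4.3×10⁻⁴) / (4.1×10⁻⁴)³ = 36
Q = 36 > K = 8.1, so the reverse reaction proceeds.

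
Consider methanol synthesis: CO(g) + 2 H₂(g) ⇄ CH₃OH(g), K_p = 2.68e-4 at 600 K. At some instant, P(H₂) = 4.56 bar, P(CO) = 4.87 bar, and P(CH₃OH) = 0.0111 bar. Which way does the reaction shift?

Q_p = P(CH₃OH) / (P(CO)·P(H₂)²) = (0.0111) / ((4.87)·(4.56)²) = 1.10e-4
Q_p = 1.10e-4 < K_p = 2.68e-4, so the forward reaction proceeds.

forward (toward products)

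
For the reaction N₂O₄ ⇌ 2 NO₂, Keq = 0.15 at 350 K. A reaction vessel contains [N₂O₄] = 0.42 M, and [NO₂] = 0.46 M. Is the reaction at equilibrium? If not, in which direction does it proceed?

Q = [NO₂]² / [N₂O₄] = (0.46)² / (0.42) = 0.50
Q = 0.50 > Keq = 0.15, so the reverse reaction proceeds.

in the reverse direction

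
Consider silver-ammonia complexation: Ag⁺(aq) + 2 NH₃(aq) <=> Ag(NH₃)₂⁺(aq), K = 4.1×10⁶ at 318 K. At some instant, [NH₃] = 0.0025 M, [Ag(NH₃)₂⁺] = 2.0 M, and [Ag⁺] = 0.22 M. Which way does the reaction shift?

Q = [Ag(NH₃)₂⁺] / ([Ag⁺]·[NH₃]²) = (2.0) / ((0.22)·(0.0025)²) = 1.5×10⁶
Q = 1.5×10⁶ < K = 4.1×10⁶, so the forward reaction proceeds.

to the right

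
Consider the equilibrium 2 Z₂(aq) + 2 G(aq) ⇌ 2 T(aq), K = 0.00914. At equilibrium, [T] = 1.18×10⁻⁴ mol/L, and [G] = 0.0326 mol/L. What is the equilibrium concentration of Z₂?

At equilibrium, K = [T]² / ([Z₂]²·[G]²) = 0.00914.
(1.18×10⁻⁴)² / (([Z₂])²·(0.0326)²) = 0.00914
[Z₂]² = 0.00143 ⇒ [Z₂] = 0.0379 mol/L

[Z₂] = 0.0379 mol/L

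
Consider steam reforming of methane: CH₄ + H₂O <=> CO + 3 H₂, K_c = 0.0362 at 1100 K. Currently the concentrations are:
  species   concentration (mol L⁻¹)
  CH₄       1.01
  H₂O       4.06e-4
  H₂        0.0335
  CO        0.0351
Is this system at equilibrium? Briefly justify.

no; Q < K, reaction proceeds forward

Q_c = [CO]·[H₂]³ / ([CH₄]·[H₂O]) = (0.0351)·(0.0335)³ / ((1.01)·(4.06e-4)) = 0.00322
Q_c = 0.00322 < K_c = 0.0362: net forward reaction.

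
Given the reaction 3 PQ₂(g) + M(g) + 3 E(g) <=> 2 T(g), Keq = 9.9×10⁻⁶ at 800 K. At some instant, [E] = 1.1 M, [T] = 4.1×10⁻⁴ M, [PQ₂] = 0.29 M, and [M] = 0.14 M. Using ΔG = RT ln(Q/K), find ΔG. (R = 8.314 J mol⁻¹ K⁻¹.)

ΔG = 8.77 kJ/mol

Q = [T]² / ([PQ₂]³·[M]·[E]³) = (4.1×10⁻⁴)² / ((0.29)³·(0.14)·(1.1)³) = 3.70×10⁻⁵
ΔG = RT ln(Q/Keq) = (8.314 J mol⁻¹ K⁻¹)(800 K) × ln(3.70×10⁻⁵/9.9×10⁻⁶)
   = (6.651 kJ/mol)(1.318) = 8.77 kJ/mol
ΔG > 0, so the forward reaction is non-spontaneous (proceeds in reverse).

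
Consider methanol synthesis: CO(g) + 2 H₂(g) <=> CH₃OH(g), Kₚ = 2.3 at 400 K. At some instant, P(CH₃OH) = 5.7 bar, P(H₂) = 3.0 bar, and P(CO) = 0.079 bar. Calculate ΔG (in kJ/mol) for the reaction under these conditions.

ΔG = 4.15 kJ/mol

Qₚ = P(CH₃OH) / (P(CO)·P(H₂)²) = (5.7) / ((0.079)·(3.0)²) = 8.02
ΔG = RT ln(Qₚ/Kₚ) = (8.314 J mol⁻¹ K⁻¹)(400 K) × ln(8.02/2.3)
   = (3.326 kJ/mol)(1.249) = 4.15 kJ/mol
ΔG > 0, so the forward reaction is non-spontaneous (proceeds in reverse).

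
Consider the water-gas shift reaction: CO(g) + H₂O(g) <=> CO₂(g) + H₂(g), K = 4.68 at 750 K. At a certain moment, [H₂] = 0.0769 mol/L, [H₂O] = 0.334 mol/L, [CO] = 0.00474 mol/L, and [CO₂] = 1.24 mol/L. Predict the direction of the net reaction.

Q = [CO₂]·[H₂] / ([CO]·[H₂O]) = (1.24)·(0.0769) / ((0.00474)·(0.334)) = 60.2
Q = 60.2 > K = 4.68, so the reverse reaction proceeds.

to the left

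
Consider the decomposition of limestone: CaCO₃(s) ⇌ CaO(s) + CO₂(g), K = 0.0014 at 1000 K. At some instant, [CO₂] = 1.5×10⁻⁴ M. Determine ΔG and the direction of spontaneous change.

ΔG = -18.6 kJ/mol; the forward reaction is spontaneous

(CaCO₃, CaO are pure solids — omitted from Q.)
Q = [CO₂] = 1.50×10⁻⁴
ΔG = RT ln(Q/K) = (8.314 J mol⁻¹ K⁻¹)(1000 K) × ln(1.50×10⁻⁴/0.0014)
   = (8.314 kJ/mol)(-2.234) = -18.6 kJ/mol
ΔG < 0, so the forward reaction is spontaneous (proceeds forward).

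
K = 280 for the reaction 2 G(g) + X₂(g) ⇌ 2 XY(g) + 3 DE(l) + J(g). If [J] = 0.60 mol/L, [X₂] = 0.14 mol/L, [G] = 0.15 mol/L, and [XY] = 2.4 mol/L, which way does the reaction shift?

to the left

(DE is a pure liquid — omitted from Q.)
Q = [XY]²·[J] / ([G]²·[X₂]) = (2.4)²·(0.60) / ((0.15)²·(0.14)) = 1100
Q = 1100 > K = 280, so the reverse reaction proceeds.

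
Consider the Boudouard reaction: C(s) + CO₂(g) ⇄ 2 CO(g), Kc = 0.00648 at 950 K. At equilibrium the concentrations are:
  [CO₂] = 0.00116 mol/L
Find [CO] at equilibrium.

(C is a pure solid — omitted from Kc.)
At equilibrium, Kc = [CO]² / [CO₂] = 0.00648.
([CO])² / (0.00116) = 0.00648
[CO]² = 7.52e-6 ⇒ [CO] = 0.00274 mol/L

[CO] = 0.00274 mol/L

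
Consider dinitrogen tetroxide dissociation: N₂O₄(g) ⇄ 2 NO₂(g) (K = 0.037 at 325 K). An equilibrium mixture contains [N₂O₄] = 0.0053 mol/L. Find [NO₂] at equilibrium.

At equilibrium, K = [NO₂]² / [N₂O₄] = 0.037.
([NO₂])² / (0.0053) = 0.037
[NO₂]² = 1.96×10⁻⁴ ⇒ [NO₂] = 0.014 mol/L

[NO₂] = 0.014 mol/L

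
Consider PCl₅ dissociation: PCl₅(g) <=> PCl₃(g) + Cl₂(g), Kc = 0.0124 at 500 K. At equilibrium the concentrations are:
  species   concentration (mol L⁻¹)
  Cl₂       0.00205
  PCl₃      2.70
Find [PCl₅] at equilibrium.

At equilibrium, Kc = [PCl₃]·[Cl₂] / [PCl₅] = 0.0124.
(2.70)·(0.00205) / ([PCl₅]) = 0.0124
[PCl₅] = 0.446 mol L⁻¹

[PCl₅] = 0.446 mol L⁻¹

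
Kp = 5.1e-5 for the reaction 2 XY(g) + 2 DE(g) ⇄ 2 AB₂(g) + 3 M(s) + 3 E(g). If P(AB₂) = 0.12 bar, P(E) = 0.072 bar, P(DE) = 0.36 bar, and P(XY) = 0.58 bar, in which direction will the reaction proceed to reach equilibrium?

in the reverse direction

(M is a pure solid — omitted from Qp.)
Qp = P(AB₂)²·P(E)³ / (P(XY)²·P(DE)²) = (0.12)²·(0.072)³ / ((0.58)²·(0.36)²) = 1.2e-4
Qp = 1.2e-4 > Kp = 5.1e-5, so the reverse reaction proceeds.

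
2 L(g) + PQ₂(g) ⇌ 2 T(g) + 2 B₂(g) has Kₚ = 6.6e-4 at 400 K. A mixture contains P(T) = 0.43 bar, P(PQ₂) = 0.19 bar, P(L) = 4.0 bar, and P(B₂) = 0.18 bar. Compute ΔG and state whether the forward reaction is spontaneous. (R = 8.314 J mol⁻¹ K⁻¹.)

Qₚ = P(T)²·P(B₂)² / (P(L)²·P(PQ₂)) = (0.43)²·(0.18)² / ((4.0)²·(0.19)) = 0.00197
ΔG = RT ln(Qₚ/Kₚ) = (8.314 J mol⁻¹ K⁻¹)(400 K) × ln(0.00197/6.6e-4)
   = (3.326 kJ/mol)(1.094) = 3.64 kJ/mol
ΔG > 0, so the forward reaction is non-spontaneous (proceeds in reverse).

ΔG = 3.64 kJ/mol; the forward reaction is non-spontaneous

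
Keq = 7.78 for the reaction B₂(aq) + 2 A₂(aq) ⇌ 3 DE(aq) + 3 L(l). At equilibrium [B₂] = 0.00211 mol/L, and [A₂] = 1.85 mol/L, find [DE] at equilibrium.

(L is a pure liquid — omitted from Keq.)
At equilibrium, Keq = [DE]³ / ([B₂]·[A₂]²) = 7.78.
([DE])³ / ((0.00211)·(1.85)²) = 7.78
[DE]³ = 0.0562 ⇒ [DE] = 0.383 mol/L

[DE] = 0.383 mol/L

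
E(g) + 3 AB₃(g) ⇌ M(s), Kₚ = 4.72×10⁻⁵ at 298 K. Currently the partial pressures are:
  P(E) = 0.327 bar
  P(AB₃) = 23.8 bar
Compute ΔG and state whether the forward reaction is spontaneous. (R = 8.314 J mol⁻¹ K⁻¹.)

(M is a pure solid — omitted from Qₚ.)
Qₚ = 1 / (P(E)·P(AB₃)³) = 1 / ((0.327)·(23.8)³) = 2.27×10⁻⁴
ΔG = RT ln(Qₚ/Kₚ) = (8.314 J mol⁻¹ K⁻¹)(298 K) × ln(2.27×10⁻⁴/4.72×10⁻⁵)
   = (2.478 kJ/mol)(1.571) = 3.89 kJ/mol
ΔG > 0, so the forward reaction is non-spontaneous (proceeds in reverse).

ΔG = 3.89 kJ/mol; the forward reaction is non-spontaneous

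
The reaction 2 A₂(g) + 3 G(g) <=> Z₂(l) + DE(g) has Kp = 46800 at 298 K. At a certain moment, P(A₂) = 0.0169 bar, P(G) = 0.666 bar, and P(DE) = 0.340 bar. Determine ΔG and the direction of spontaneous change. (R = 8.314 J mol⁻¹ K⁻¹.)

ΔG = -6.08 kJ/mol; the forward reaction is spontaneous

(Z₂ is a pure liquid — omitted from Qp.)
Qp = P(DE) / (P(A₂)²·P(G)³) = (0.340) / ((0.0169)²·(0.666)³) = 4030
ΔG = RT ln(Qp/Kp) = (8.314 J mol⁻¹ K⁻¹)(298 K) × ln(4030/46800)
   = (2.478 kJ/mol)(-2.452) = -6.08 kJ/mol
ΔG < 0, so the forward reaction is spontaneous (proceeds forward).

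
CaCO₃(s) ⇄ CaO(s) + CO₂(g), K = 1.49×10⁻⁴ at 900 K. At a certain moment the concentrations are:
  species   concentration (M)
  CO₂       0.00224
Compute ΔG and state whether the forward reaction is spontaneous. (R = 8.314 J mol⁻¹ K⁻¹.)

(CaCO₃, CaO are pure solids — omitted from Q.)
Q = [CO₂] = 0.00224
ΔG = RT ln(Q/K) = (8.314 J mol⁻¹ K⁻¹)(900 K) × ln(0.00224/1.49×10⁻⁴)
   = (7.483 kJ/mol)(2.710) = 20.3 kJ/mol
ΔG > 0, so the forward reaction is non-spontaneous (proceeds in reverse).

ΔG = 20.3 kJ/mol; the forward reaction is non-spontaneous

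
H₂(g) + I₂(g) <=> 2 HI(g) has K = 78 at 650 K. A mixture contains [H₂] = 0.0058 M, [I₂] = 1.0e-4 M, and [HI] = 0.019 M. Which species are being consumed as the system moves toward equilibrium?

Q = [HI]² / ([H₂]·[I₂]) = (0.019)² / ((0.0058)·(1.0e-4)) = 620
Q = 620 > K = 78: net reverse reaction.

HI (products)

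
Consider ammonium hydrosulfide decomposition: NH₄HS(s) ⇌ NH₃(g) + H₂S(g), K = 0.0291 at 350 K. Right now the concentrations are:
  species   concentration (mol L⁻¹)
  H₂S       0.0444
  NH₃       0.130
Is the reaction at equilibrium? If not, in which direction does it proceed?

(NH₄HS is a pure solid — omitted from Q.)
Q = [NH₃]·[H₂S] = (0.130)·(0.0444) = 0.00577
Q = 0.00577 < K = 0.0291, so the forward reaction proceeds.

in the forward direction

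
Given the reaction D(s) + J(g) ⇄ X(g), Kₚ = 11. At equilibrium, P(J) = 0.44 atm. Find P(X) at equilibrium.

(D is a pure solid — omitted from Kₚ.)
At equilibrium, Kₚ = P(X) / P(J) = 11.
(P(X)) / (0.44) = 11
P(X) = 4.84 = 4.8 atm

P(X) = 4.8 atm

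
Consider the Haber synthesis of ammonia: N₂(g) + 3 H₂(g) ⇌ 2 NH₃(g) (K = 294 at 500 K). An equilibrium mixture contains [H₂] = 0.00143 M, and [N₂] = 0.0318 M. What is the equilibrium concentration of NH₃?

At equilibrium, K = [NH₃]² / ([N₂]·[H₂]³) = 294.
([NH₃])² / ((0.0318)·(0.00143)³) = 294
[NH₃]² = 2.73×10⁻⁸ ⇒ [NH₃] = 1.65×10⁻⁴ M

[NH₃] = 1.65×10⁻⁴ M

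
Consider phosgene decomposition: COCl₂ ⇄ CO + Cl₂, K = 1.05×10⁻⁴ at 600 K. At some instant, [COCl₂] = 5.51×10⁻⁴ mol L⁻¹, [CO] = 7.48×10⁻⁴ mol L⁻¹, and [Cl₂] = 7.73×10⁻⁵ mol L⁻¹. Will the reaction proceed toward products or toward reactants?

at equilibrium

Q = [CO]·[Cl₂] / [COCl₂] = (7.48×10⁻⁴)·(7.73×10⁻⁵) / (5.51×10⁻⁴) = 1.05×10⁻⁴
Q = 1.05×10⁻⁴ = K, so the system is already at equilibrium.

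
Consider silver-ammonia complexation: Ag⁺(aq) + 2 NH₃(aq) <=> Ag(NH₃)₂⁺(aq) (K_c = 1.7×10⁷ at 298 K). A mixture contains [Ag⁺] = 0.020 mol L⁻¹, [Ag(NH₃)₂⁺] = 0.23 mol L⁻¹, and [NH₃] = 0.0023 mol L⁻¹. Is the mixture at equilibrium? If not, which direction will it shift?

Q_c = [Ag(NH₃)₂⁺] / ([Ag⁺]·[NH₃]²) = (0.23) / ((0.020)·(0.0023)²) = 2.2×10⁶
Q_c = 2.2×10⁶ < K_c = 1.7×10⁷: net forward reaction.

no; Q < K, reaction proceeds forward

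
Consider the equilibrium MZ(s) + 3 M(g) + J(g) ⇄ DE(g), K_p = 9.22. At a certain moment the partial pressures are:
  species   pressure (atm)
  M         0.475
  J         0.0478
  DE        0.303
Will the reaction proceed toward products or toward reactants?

toward reactants

(MZ is a pure solid — omitted from Q_p.)
Q_p = P(DE) / (P(M)³·P(J)) = (0.303) / ((0.475)³·(0.0478)) = 59.1
Q_p = 59.1 > K_p = 9.22, so the reverse reaction proceeds.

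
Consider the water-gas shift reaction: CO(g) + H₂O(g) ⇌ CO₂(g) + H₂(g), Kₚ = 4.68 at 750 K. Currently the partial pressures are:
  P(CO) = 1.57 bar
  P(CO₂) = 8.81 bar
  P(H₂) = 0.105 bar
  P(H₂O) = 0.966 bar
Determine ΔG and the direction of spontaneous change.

Qₚ = P(CO₂)·P(H₂) / (P(CO)·P(H₂O)) = (8.81)·(0.105) / ((1.57)·(0.966)) = 0.610
ΔG = RT ln(Qₚ/Kₚ) = (8.314 J mol⁻¹ K⁻¹)(750 K) × ln(0.610/4.68)
   = (6.236 kJ/mol)(-2.038) = -12.7 kJ/mol
ΔG < 0, so the forward reaction is spontaneous (proceeds forward).

ΔG = -12.7 kJ/mol; the forward reaction is spontaneous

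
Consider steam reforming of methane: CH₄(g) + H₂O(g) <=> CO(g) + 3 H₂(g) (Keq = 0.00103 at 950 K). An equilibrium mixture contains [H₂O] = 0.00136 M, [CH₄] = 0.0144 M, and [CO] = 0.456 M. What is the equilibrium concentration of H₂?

At equilibrium, Keq = [CO]·[H₂]³ / ([CH₄]·[H₂O]) = 0.00103.
(0.456)·([H₂])³ / ((0.0144)·(0.00136)) = 0.00103
[H₂]³ = 4.42×10⁻⁸ ⇒ [H₂] = 0.00354 M

[H₂] = 0.00354 M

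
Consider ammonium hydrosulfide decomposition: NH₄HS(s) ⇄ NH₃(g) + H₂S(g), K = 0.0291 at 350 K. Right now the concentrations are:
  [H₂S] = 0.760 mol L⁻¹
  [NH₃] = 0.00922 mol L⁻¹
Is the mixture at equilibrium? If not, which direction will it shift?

(NH₄HS is a pure solid — omitted from Q.)
Q = [NH₃]·[H₂S] = (0.00922)·(0.760) = 0.00701
Q = 0.00701 < K = 0.0291: net forward reaction.

no; Q < K, reaction proceeds forward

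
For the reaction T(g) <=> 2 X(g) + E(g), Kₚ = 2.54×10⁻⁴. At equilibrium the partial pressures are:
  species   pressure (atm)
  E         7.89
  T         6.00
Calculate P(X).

P(X) = 0.0139 atm

At equilibrium, Kₚ = P(X)²·P(E) / P(T) = 2.54×10⁻⁴.
(P(X))²·(7.89) / (6.00) = 2.54×10⁻⁴
P(X)² = 1.93×10⁻⁴ ⇒ P(X) = 0.0139 atm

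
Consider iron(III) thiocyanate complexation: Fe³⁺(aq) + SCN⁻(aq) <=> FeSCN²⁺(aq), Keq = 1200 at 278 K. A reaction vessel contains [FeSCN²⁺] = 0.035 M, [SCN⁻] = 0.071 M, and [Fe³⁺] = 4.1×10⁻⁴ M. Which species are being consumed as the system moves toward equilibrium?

Q = [FeSCN²⁺] / ([Fe³⁺]·[SCN⁻]) = (0.035) / ((4.1×10⁻⁴)·(0.071)) = 1200
Q = 1200 = Keq; the system is at equilibrium.

none (at equilibrium)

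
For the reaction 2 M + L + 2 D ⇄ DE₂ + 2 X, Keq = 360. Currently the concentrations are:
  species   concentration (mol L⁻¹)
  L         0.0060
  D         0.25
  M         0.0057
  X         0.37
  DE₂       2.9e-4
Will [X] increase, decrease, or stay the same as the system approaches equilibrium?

decrease

Q = [DE₂]·[X]² / ([M]²·[L]·[D]²) = (2.9e-4)·(0.37)² / ((0.0057)²·(0.0060)·(0.25)²) = 3300
Q = 3300 > Keq = 360: net reverse reaction.
X is a product, so it decreases.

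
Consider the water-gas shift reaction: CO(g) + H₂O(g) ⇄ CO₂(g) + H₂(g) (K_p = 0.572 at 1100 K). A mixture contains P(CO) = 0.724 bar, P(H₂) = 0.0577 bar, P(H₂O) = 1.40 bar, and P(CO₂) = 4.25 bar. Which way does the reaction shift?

in the forward direction

Q_p = P(CO₂)·P(H₂) / (P(CO)·P(H₂O)) = (4.25)·(0.0577) / ((0.724)·(1.40)) = 0.242
Q_p = 0.242 < K_p = 0.572, so the forward reaction proceeds.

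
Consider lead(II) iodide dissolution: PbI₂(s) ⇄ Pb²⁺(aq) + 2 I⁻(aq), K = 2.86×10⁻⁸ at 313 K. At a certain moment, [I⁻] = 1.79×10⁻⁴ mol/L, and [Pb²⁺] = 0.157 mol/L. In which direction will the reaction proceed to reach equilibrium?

(PbI₂ is a pure solid — omitted from Q.)
Q = [Pb²⁺]·[I⁻]² = (0.157)·(1.79×10⁻⁴)² = 5.03×10⁻⁹
Q = 5.03×10⁻⁹ < K = 2.86×10⁻⁸, so the forward reaction proceeds.

toward products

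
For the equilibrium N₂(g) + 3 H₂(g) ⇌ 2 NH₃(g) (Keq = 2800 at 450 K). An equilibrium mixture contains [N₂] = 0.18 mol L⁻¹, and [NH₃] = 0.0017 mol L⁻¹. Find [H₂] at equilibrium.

At equilibrium, Keq = [NH₃]² / ([N₂]·[H₂]³) = 2800.
(0.0017)² / ((0.18)·([H₂])³) = 2800
[H₂]³ = 5.73e-9 ⇒ [H₂] = 0.0018 mol L⁻¹

[H₂] = 0.0018 mol L⁻¹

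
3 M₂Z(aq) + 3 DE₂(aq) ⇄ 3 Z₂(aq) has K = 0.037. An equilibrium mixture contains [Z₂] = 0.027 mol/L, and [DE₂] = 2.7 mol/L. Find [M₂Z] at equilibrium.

[M₂Z] = 0.030 mol/L

At equilibrium, K = [Z₂]³ / ([M₂Z]³·[DE₂]³) = 0.037.
(0.027)³ / (([M₂Z])³·(2.7)³) = 0.037
[M₂Z]³ = 2.70e-5 ⇒ [M₂Z] = 0.030 mol/L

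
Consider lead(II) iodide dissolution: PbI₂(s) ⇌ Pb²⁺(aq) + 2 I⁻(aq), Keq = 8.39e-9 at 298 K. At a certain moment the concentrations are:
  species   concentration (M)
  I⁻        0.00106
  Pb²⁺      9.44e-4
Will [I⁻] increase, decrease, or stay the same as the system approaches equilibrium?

increase

(PbI₂ is a pure solid — omitted from Q.)
Q = [Pb²⁺]·[I⁻]² = (9.44e-4)·(0.00106)² = 1.06e-9
Q = 1.06e-9 < Keq = 8.39e-9: net forward reaction.
I⁻ is a product, so it increases.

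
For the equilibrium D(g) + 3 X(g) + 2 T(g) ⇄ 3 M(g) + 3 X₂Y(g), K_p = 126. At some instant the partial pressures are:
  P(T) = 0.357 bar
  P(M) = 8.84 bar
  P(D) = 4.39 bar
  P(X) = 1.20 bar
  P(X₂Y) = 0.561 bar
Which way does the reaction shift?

Q_p = P(M)³·P(X₂Y)³ / (P(D)·P(X)³·P(T)²) = (8.84)³·(0.561)³ / ((4.39)·(1.20)³·(0.357)²) = 126
Q_p = 126 = K_p, so the system is already at equilibrium.

at equilibrium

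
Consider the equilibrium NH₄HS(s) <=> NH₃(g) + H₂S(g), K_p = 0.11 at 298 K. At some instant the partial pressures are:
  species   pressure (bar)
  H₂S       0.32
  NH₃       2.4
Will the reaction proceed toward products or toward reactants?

reverse (toward reactants)

(NH₄HS is a pure solid — omitted from Q_p.)
Q_p = P(NH₃)·P(H₂S) = (2.4)·(0.32) = 0.77
Q_p = 0.77 > K_p = 0.11, so the reverse reaction proceeds.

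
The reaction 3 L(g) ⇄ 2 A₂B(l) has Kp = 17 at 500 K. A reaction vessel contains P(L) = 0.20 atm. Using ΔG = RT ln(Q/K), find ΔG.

(A₂B is a pure liquid — omitted from Qp.)
Qp = 1 / P(L)³ = 1 / (0.20)³ = 125
ΔG = RT ln(Qp/Kp) = (8.314 J mol⁻¹ K⁻¹)(500 K) × ln(125/17)
   = (4.157 kJ/mol)(1.995) = 8.29 kJ/mol
ΔG > 0, so the forward reaction is non-spontaneous (proceeds in reverse).

ΔG = 8.29 kJ/mol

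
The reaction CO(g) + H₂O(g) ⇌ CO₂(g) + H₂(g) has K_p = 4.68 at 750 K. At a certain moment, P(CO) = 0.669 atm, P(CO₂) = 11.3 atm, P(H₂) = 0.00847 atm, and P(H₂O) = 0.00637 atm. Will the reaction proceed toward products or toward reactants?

Q_p = P(CO₂)·P(H₂) / (P(CO)·P(H₂O)) = (11.3)·(0.00847) / ((0.669)·(0.00637)) = 22.5
Q_p = 22.5 > K_p = 4.68, so the reverse reaction proceeds.

reverse (toward reactants)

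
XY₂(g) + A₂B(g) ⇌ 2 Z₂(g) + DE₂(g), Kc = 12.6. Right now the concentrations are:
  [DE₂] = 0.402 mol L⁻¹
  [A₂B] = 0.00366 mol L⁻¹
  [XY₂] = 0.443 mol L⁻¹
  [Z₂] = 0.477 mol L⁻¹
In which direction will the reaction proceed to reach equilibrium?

in the reverse direction

Qc = [Z₂]²·[DE₂] / ([XY₂]·[A₂B]) = (0.477)²·(0.402) / ((0.443)·(0.00366)) = 56.4
Qc = 56.4 > Kc = 12.6, so the reverse reaction proceeds.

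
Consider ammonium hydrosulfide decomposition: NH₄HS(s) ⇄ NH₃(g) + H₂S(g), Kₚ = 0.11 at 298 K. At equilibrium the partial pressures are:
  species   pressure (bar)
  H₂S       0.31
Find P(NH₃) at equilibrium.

(NH₄HS is a pure solid — omitted from Kₚ.)
At equilibrium, Kₚ = P(NH₃)·P(H₂S) = 0.11.
(P(NH₃))·(0.31) = 0.11
P(NH₃) = 0.355 = 0.35 bar

P(NH₃) = 0.35 bar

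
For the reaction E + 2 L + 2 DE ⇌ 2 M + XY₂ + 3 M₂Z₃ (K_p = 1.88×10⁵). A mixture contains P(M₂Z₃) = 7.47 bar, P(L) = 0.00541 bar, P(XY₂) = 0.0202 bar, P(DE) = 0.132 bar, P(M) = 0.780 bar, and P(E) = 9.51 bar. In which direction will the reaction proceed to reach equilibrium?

Q_p = P(M)²·P(XY₂)·P(M₂Z₃)³ / (P(E)·P(L)²·P(DE)²) = (0.780)²·(0.0202)·(7.47)³ / ((9.51)·(0.00541)²·(0.132)²) = 1.06×10⁶
Q_p = 1.06×10⁶ > K_p = 1.88×10⁵, so the reverse reaction proceeds.

toward reactants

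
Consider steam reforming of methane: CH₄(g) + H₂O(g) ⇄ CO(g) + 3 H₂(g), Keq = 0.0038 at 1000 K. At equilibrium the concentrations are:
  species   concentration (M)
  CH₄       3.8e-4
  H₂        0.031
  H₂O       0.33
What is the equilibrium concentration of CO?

[CO] = 0.016 M

At equilibrium, Keq = [CO]·[H₂]³ / ([CH₄]·[H₂O]) = 0.0038.
([CO])·(0.031)³ / ((3.8e-4)·(0.33)) = 0.0038
[CO] = 0.0160 = 0.016 M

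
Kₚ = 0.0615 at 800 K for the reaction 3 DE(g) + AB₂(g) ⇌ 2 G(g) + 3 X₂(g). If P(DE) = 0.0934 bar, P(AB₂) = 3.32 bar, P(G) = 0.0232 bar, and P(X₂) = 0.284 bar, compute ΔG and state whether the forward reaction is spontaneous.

Qₚ = P(G)²·P(X₂)³ / (P(DE)³·P(AB₂)) = (0.0232)²·(0.284)³ / ((0.0934)³·(3.32)) = 0.00456
ΔG = RT ln(Qₚ/Kₚ) = (8.314 J mol⁻¹ K⁻¹)(800 K) × ln(0.00456/0.0615)
   = (6.651 kJ/mol)(-2.602) = -17.3 kJ/mol
ΔG < 0, so the forward reaction is spontaneous (proceeds forward).

ΔG = -17.3 kJ/mol; the forward reaction is spontaneous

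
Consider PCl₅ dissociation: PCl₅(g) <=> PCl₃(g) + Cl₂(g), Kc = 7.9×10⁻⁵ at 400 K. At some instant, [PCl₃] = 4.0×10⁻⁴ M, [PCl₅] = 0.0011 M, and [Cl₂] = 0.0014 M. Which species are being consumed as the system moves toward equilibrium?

PCl₃, Cl₂ (products)

Qc = [PCl₃]·[Cl₂] / [PCl₅] = (4.0×10⁻⁴)·(0.0014) / (0.0011) = 5.1×10⁻⁴
Qc = 5.1×10⁻⁴ > Kc = 7.9×10⁻⁵: net reverse reaction.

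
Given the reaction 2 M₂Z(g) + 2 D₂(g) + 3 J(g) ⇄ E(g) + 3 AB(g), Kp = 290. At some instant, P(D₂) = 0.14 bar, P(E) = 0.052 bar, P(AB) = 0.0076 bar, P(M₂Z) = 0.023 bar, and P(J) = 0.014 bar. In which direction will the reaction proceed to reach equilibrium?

Qp = P(E)·P(AB)³ / (P(M₂Z)²·P(D₂)²·P(J)³) = (0.052)·(0.0076)³ / ((0.023)²·(0.14)²·(0.014)³) = 800
Qp = 800 > Kp = 290, so the reverse reaction proceeds.

in the reverse direction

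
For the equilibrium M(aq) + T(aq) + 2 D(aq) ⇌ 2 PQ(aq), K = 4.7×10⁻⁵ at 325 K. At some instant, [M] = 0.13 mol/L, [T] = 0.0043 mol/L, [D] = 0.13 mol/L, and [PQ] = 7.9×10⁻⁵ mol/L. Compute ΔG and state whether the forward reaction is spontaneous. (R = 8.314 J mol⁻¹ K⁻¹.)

Q = [PQ]² / ([M]·[T]·[D]²) = (7.9×10⁻⁵)² / ((0.13)·(0.0043)·(0.13)²) = 6.61×10⁻⁴
ΔG = RT ln(Q/K) = (8.314 J mol⁻¹ K⁻¹)(325 K) × ln(6.61×10⁻⁴/4.7×10⁻⁵)
   = (2.702 kJ/mol)(2.644) = 7.14 kJ/mol
ΔG > 0, so the forward reaction is non-spontaneous (proceeds in reverse).

ΔG = 7.14 kJ/mol; the forward reaction is non-spontaneous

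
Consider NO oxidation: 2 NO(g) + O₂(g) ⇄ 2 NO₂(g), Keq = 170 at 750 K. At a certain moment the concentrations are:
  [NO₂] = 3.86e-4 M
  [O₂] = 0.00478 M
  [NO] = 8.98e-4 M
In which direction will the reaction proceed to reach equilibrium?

Q = [NO₂]² / ([NO]²·[O₂]) = (3.86e-4)² / ((8.98e-4)²·(0.00478)) = 38.7
Q = 38.7 < Keq = 170, so the forward reaction proceeds.

forward (toward products)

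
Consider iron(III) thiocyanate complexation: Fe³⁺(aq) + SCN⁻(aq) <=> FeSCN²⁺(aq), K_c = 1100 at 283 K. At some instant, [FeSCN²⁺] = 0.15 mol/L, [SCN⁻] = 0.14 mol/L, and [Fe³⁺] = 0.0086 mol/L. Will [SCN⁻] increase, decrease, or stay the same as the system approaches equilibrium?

decrease

Q_c = [FeSCN²⁺] / ([Fe³⁺]·[SCN⁻]) = (0.15) / ((0.0086)·(0.14)) = 120
Q_c = 120 < K_c = 1100: net forward reaction.
SCN⁻ is a reactant, so it decreases.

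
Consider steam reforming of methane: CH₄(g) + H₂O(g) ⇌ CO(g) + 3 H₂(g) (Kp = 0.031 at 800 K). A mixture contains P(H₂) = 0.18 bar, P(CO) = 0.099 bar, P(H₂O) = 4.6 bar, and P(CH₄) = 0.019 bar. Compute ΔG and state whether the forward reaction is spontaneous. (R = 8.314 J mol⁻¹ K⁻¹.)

ΔG = -10.3 kJ/mol; the forward reaction is spontaneous

Qp = P(CO)·P(H₂)³ / (P(CH₄)·P(H₂O)) = (0.099)·(0.18)³ / ((0.019)·(4.6)) = 0.00661
ΔG = RT ln(Qp/Kp) = (8.314 J mol⁻¹ K⁻¹)(800 K) × ln(0.00661/0.031)
   = (6.651 kJ/mol)(-1.545) = -10.3 kJ/mol
ΔG < 0, so the forward reaction is spontaneous (proceeds forward).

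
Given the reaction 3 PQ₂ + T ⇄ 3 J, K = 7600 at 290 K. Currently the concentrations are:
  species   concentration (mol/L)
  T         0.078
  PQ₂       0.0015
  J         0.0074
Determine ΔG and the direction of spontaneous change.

Q = [J]³ / ([PQ₂]³·[T]) = (0.0074)³ / ((0.0015)³·(0.078)) = 1540
ΔG = RT ln(Q/K) = (8.314 J mol⁻¹ K⁻¹)(290 K) × ln(1540/7600)
   = (2.411 kJ/mol)(-1.596) = -3.85 kJ/mol
ΔG < 0, so the forward reaction is spontaneous (proceeds forward).

ΔG = -3.85 kJ/mol; the forward reaction is spontaneous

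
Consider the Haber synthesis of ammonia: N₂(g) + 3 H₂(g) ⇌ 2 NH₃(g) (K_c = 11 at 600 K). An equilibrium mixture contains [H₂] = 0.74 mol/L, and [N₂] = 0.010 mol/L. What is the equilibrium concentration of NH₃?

At equilibrium, K_c = [NH₃]² / ([N₂]·[H₂]³) = 11.
([NH₃])² / ((0.010)·(0.74)³) = 11
[NH₃]² = 0.0446 ⇒ [NH₃] = 0.21 mol/L

[NH₃] = 0.21 mol/L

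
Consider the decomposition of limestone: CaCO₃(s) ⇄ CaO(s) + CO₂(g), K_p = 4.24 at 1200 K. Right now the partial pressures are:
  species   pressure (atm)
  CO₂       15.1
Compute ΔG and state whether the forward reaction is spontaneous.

ΔG = 12.7 kJ/mol; the forward reaction is non-spontaneous

(CaCO₃, CaO are pure solids — omitted from Q_p.)
Q_p = P(CO₂) = 15.1
ΔG = RT ln(Q_p/K_p) = (8.314 J mol⁻¹ K⁻¹)(1200 K) × ln(15.1/4.24)
   = (9.977 kJ/mol)(1.270) = 12.7 kJ/mol
ΔG > 0, so the forward reaction is non-spontaneous (proceeds in reverse).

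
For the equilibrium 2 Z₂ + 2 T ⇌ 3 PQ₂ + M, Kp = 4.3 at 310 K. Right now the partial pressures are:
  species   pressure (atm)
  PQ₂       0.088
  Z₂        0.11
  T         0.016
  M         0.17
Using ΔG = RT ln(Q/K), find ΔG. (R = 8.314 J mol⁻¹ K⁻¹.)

ΔG = 5.57 kJ/mol

Qp = P(PQ₂)³·P(M) / (P(Z₂)²·P(T)²) = (0.088)³·(0.17) / ((0.11)²·(0.016)²) = 37.4
ΔG = RT ln(Qp/Kp) = (8.314 J mol⁻¹ K⁻¹)(310 K) × ln(37.4/4.3)
   = (2.577 kJ/mol)(2.163) = 5.57 kJ/mol
ΔG > 0, so the forward reaction is non-spontaneous (proceeds in reverse).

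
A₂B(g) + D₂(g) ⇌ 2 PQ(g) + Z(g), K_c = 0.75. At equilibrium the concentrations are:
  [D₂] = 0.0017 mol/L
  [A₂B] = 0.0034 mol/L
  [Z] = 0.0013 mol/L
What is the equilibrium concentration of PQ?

[PQ] = 0.058 mol/L

At equilibrium, K_c = [PQ]²·[Z] / ([A₂B]·[D₂]) = 0.75.
([PQ])²·(0.0013) / ((0.0034)·(0.0017)) = 0.75
[PQ]² = 0.00333 ⇒ [PQ] = 0.058 mol/L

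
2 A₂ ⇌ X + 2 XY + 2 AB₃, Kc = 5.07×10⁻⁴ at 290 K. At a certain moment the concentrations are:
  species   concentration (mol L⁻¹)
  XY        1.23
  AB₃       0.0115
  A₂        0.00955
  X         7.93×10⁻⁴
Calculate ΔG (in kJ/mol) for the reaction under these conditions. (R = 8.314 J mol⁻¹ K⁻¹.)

Qc = [X]·[XY]²·[AB₃]² / [A₂]² = (7.93×10⁻⁴)·(1.23)²·(0.0115)² / (0.00955)² = 0.00174
ΔG = RT ln(Qc/Kc) = (8.314 J mol⁻¹ K⁻¹)(290 K) × ln(0.00174/5.07×10⁻⁴)
   = (2.411 kJ/mol)(1.233) = 2.97 kJ/mol
ΔG > 0, so the forward reaction is non-spontaneous (proceeds in reverse).

ΔG = 2.97 kJ/mol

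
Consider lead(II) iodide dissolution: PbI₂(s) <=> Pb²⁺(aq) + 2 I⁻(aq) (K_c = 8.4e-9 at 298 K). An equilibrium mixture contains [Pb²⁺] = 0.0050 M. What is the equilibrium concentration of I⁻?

(PbI₂ is a pure solid — omitted from K_c.)
At equilibrium, K_c = [Pb²⁺]·[I⁻]² = 8.4e-9.
(0.0050)·([I⁻])² = 8.4e-9
[I⁻]² = 1.68e-6 ⇒ [I⁻] = 0.0013 M

[I⁻] = 0.0013 M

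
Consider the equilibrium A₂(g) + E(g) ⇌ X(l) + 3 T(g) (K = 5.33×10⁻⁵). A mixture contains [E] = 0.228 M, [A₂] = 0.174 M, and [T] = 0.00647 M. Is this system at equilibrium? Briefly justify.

no; Q < K, reaction proceeds forward

(X is a pure liquid — omitted from Q.)
Q = [T]³ / ([A₂]·[E]) = (0.00647)³ / ((0.174)·(0.228)) = 6.83×10⁻⁶
Q = 6.83×10⁻⁶ < K = 5.33×10⁻⁵: net forward reaction.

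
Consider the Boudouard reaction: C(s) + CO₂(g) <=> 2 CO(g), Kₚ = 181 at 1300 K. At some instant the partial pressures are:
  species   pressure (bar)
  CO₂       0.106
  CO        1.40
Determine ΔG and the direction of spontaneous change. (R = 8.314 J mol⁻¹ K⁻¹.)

(C is a pure solid — omitted from Qₚ.)
Qₚ = P(CO)² / P(CO₂) = (1.40)² / (0.106) = 18.5
ΔG = RT ln(Qₚ/Kₚ) = (8.314 J mol⁻¹ K⁻¹)(1300 K) × ln(18.5/181)
   = (10.81 kJ/mol)(-2.281) = -24.7 kJ/mol
ΔG < 0, so the forward reaction is spontaneous (proceeds forward).

ΔG = -24.7 kJ/mol; the forward reaction is spontaneous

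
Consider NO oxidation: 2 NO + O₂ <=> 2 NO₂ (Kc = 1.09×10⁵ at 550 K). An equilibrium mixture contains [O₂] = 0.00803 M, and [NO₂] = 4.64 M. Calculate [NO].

At equilibrium, Kc = [NO₂]² / ([NO]²·[O₂]) = 1.09×10⁵.
(4.64)² / (([NO])²·(0.00803)) = 1.09×10⁵
[NO]² = 0.0246 ⇒ [NO] = 0.157 M

[NO] = 0.157 M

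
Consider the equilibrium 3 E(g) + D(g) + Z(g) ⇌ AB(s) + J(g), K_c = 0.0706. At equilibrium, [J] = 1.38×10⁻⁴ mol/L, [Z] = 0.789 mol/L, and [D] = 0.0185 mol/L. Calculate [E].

(AB is a pure solid — omitted from K_c.)
At equilibrium, K_c = [J] / ([E]³·[D]·[Z]) = 0.0706.
(1.38×10⁻⁴) / (([E])³·(0.0185)·(0.789)) = 0.0706
[E]³ = 0.134 ⇒ [E] = 0.512 mol/L

[E] = 0.512 mol/L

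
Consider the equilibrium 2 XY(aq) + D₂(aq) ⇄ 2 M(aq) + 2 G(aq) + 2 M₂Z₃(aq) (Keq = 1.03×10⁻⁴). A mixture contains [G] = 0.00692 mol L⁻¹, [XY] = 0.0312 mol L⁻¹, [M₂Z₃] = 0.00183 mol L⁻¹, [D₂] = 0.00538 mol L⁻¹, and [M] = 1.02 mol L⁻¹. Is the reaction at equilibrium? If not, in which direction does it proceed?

Q = [M]²·[G]²·[M₂Z₃]² / ([XY]²·[D₂]) = (1.02)²·(0.00692)²·(0.00183)² / ((0.0312)²·(0.00538)) = 3.19×10⁻⁵
Q = 3.19×10⁻⁵ < Keq = 1.03×10⁻⁴, so the forward reaction proceeds.

in the forward direction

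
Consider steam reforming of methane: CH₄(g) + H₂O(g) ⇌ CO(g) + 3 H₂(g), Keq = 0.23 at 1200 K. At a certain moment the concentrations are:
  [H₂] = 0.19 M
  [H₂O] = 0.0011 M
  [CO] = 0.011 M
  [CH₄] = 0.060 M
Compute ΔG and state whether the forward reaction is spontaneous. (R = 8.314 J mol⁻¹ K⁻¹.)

ΔG = 16.0 kJ/mol; the forward reaction is non-spontaneous

Q = [CO]·[H₂]³ / ([CH₄]·[H₂O]) = (0.011)·(0.19)³ / ((0.060)·(0.0011)) = 1.14
ΔG = RT ln(Q/Keq) = (8.314 J mol⁻¹ K⁻¹)(1200 K) × ln(1.14/0.23)
   = (9.977 kJ/mol)(1.601) = 16.0 kJ/mol
ΔG > 0, so the forward reaction is non-spontaneous (proceeds in reverse).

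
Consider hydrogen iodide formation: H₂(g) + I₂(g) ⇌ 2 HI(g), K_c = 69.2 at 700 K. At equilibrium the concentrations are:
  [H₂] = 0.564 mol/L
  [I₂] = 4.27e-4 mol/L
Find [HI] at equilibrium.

[HI] = 0.129 mol/L

At equilibrium, K_c = [HI]² / ([H₂]·[I₂]) = 69.2.
([HI])² / ((0.564)·(4.27e-4)) = 69.2
[HI]² = 0.0167 ⇒ [HI] = 0.129 mol/L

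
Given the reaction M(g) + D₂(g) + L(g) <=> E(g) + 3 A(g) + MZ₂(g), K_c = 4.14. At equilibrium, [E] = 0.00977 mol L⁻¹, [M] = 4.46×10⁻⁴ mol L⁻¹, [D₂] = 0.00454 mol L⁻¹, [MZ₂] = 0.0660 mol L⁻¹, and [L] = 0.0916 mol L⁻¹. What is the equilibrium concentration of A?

At equilibrium, K_c = [E]·[A]³·[MZ₂] / ([M]·[D₂]·[L]) = 4.14.
(0.00977)·([A])³·(0.0660) / ((4.46×10⁻⁴)·(0.00454)·(0.0916)) = 4.14
[A]³ = 0.00119 ⇒ [A] = 0.106 mol L⁻¹

[A] = 0.106 mol L⁻¹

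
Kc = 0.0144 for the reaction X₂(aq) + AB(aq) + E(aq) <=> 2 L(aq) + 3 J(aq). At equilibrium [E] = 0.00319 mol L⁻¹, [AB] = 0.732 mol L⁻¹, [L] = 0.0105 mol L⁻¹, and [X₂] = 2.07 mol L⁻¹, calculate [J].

At equilibrium, Kc = [L]²·[J]³ / ([X₂]·[AB]·[E]) = 0.0144.
(0.0105)²·([J])³ / ((2.07)·(0.732)·(0.00319)) = 0.0144
[J]³ = 0.631 ⇒ [J] = 0.858 mol L⁻¹

[J] = 0.858 mol L⁻¹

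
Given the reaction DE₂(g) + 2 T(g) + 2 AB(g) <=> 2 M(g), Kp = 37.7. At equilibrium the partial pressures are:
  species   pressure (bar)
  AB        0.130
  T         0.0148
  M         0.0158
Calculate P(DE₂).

At equilibrium, Kp = P(M)² / (P(DE₂)·P(T)²·P(AB)²) = 37.7.
(0.0158)² / ((P(DE₂))·(0.0148)²·(0.130)²) = 37.7
P(DE₂) = 1.79 bar

P(DE₂) = 1.79 bar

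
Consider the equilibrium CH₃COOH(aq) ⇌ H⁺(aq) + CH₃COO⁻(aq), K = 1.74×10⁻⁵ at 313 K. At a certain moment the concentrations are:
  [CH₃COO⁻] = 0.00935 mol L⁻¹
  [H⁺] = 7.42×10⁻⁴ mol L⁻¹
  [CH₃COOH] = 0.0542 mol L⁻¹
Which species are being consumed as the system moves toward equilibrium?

Q = [H⁺]·[CH₃COO⁻] / [CH₃COOH] = (7.42×10⁻⁴)·(0.00935) / (0.0542) = 1.28×10⁻⁴
Q = 1.28×10⁻⁴ > K = 1.74×10⁻⁵: net reverse reaction.

H⁺, CH₃COO⁻ (products)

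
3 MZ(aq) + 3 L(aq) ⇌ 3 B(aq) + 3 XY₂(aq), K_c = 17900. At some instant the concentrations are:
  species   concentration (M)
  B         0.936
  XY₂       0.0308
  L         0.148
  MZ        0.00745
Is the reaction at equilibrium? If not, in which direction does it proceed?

neither direction; the system is at equilibrium

Q_c = [B]³·[XY₂]³ / ([MZ]³·[L]³) = (0.936)³·(0.0308)³ / ((0.00745)³·(0.148)³) = 17900
Q_c = 17900 = K_c, so the system is already at equilibrium.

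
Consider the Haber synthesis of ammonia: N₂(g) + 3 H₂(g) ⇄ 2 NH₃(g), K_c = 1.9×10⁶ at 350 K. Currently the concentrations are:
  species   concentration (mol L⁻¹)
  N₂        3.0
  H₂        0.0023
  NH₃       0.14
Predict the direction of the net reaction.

toward products

Q_c = [NH₃]² / ([N₂]·[H₂]³) = (0.14)² / ((3.0)·(0.0023)³) = 5.4×10⁵
Q_c = 5.4×10⁵ < K_c = 1.9×10⁶, so the forward reaction proceeds.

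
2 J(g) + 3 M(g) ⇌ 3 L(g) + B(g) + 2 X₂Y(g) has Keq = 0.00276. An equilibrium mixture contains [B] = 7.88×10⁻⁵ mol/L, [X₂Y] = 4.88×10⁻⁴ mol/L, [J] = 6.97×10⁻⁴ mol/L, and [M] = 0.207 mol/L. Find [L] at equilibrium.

At equilibrium, Keq = [L]³·[B]·[X₂Y]² / ([J]²·[M]³) = 0.00276.
([L])³·(7.88×10⁻⁵)·(4.88×10⁻⁴)² / ((6.97×10⁻⁴)²·(0.207)³) = 0.00276
[L]³ = 0.634 ⇒ [L] = 0.859 mol/L

[L] = 0.859 mol/L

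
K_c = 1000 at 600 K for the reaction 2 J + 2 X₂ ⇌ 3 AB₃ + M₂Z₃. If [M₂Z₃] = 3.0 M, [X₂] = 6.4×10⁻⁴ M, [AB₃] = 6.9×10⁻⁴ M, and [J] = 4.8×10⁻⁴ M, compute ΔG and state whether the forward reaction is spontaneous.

ΔG = 11.7 kJ/mol; the forward reaction is non-spontaneous

Q_c = [AB₃]³·[M₂Z₃] / ([J]²·[X₂]²) = (6.9×10⁻⁴)³·(3.0) / ((4.8×10⁻⁴)²·(6.4×10⁻⁴)²) = 10400
ΔG = RT ln(Q_c/K_c) = (8.314 J mol⁻¹ K⁻¹)(600 K) × ln(10400/1000)
   = (4.988 kJ/mol)(2.342) = 11.7 kJ/mol
ΔG > 0, so the forward reaction is non-spontaneous (proceeds in reverse).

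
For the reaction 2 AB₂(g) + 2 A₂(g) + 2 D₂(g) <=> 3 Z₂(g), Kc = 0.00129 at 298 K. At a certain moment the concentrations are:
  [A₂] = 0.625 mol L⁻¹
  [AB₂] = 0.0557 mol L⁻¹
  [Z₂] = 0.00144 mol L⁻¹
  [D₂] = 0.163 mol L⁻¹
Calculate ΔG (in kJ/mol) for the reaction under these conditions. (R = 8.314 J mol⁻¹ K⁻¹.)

Qc = [Z₂]³ / ([AB₂]²·[A₂]²·[D₂]²) = (0.00144)³ / ((0.0557)²·(0.625)²·(0.163)²) = 9.27×10⁻⁵
ΔG = RT ln(Qc/Kc) = (8.314 J mol⁻¹ K⁻¹)(298 K) × ln(9.27×10⁻⁵/0.00129)
   = (2.478 kJ/mol)(-2.633) = -6.52 kJ/mol
ΔG < 0, so the forward reaction is spontaneous (proceeds forward).

ΔG = -6.52 kJ/mol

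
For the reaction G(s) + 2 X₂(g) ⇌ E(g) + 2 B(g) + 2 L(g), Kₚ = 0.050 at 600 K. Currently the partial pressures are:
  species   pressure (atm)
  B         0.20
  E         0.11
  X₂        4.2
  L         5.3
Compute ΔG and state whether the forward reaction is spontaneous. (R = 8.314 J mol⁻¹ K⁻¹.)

ΔG = -9.80 kJ/mol; the forward reaction is spontaneous

(G is a pure solid — omitted from Qₚ.)
Qₚ = P(E)·P(B)²·P(L)² / P(X₂)² = (0.11)·(0.20)²·(5.3)² / (4.2)² = 0.00701
ΔG = RT ln(Qₚ/Kₚ) = (8.314 J mol⁻¹ K⁻¹)(600 K) × ln(0.00701/0.050)
   = (4.988 kJ/mol)(-1.965) = -9.80 kJ/mol
ΔG < 0, so the forward reaction is spontaneous (proceeds forward).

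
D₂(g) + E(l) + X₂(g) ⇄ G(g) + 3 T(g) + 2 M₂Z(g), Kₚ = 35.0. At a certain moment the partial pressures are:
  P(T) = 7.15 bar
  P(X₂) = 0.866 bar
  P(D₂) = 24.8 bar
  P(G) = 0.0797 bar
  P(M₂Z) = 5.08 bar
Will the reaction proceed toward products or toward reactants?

at equilibrium

(E is a pure liquid — omitted from Qₚ.)
Qₚ = P(G)·P(T)³·P(M₂Z)² / (P(D₂)·P(X₂)) = (0.0797)·(7.15)³·(5.08)² / ((24.8)·(0.866)) = 35.0
Qₚ = 35.0 = Kₚ, so the system is already at equilibrium.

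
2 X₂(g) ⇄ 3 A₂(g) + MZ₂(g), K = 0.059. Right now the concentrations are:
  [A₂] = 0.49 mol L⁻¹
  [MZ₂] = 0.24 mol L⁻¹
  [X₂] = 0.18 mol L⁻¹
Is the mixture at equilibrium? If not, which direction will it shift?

Q = [A₂]³·[MZ₂] / [X₂]² = (0.49)³·(0.24) / (0.18)² = 0.87
Q = 0.87 > K = 0.059: net reverse reaction.

no; Q > K, reaction proceeds in reverse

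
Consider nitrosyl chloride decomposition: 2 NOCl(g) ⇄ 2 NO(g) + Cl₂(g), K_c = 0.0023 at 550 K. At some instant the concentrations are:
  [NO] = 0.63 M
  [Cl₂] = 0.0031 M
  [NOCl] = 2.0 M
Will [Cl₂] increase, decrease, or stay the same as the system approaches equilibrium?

increase

Q_c = [NO]²·[Cl₂] / [NOCl]² = (0.63)²·(0.0031) / (2.0)² = 3.1×10⁻⁴
Q_c = 3.1×10⁻⁴ < K_c = 0.0023: net forward reaction.
Cl₂ is a product, so it increases.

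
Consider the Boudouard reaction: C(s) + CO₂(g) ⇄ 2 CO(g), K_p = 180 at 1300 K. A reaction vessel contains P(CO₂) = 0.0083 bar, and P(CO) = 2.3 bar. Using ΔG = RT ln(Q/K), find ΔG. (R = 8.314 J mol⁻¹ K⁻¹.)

ΔG = 13.7 kJ/mol

(C is a pure solid — omitted from Q_p.)
Q_p = P(CO)² / P(CO₂) = (2.3)² / (0.0083) = 637
ΔG = RT ln(Q_p/K_p) = (8.314 J mol⁻¹ K⁻¹)(1300 K) × ln(637/180)
   = (10.81 kJ/mol)(1.264) = 13.7 kJ/mol
ΔG > 0, so the forward reaction is non-spontaneous (proceeds in reverse).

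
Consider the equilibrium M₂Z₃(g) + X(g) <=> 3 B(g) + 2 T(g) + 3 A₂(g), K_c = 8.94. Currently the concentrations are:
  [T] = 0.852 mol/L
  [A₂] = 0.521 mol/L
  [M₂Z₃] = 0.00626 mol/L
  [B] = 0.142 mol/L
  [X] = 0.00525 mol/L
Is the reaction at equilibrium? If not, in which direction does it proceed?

Q_c = [B]³·[T]²·[A₂]³ / ([M₂Z₃]·[X]) = (0.142)³·(0.852)²·(0.521)³ / ((0.00626)·(0.00525)) = 8.94
Q_c = 8.94 = K_c, so the system is already at equilibrium.

neither direction; the system is at equilibrium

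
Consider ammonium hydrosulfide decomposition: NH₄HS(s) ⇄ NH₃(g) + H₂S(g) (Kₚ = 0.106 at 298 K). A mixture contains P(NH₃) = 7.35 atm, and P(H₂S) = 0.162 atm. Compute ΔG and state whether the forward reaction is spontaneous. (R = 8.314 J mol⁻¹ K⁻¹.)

(NH₄HS is a pure solid — omitted from Qₚ.)
Qₚ = P(NH₃)·P(H₂S) = (7.35)·(0.162) = 1.19
ΔG = RT ln(Qₚ/Kₚ) = (8.314 J mol⁻¹ K⁻¹)(298 K) × ln(1.19/0.106)
   = (2.478 kJ/mol)(2.418) = 5.99 kJ/mol
ΔG > 0, so the forward reaction is non-spontaneous (proceeds in reverse).

ΔG = 5.99 kJ/mol; the forward reaction is non-spontaneous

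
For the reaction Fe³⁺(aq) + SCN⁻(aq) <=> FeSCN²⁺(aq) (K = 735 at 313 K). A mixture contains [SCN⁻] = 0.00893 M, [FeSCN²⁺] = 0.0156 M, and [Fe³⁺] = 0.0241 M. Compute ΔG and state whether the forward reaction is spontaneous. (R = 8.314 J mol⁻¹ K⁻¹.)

Q = [FeSCN²⁺] / ([Fe³⁺]·[SCN⁻]) = (0.0156) / ((0.0241)·(0.00893)) = 72.5
ΔG = RT ln(Q/K) = (8.314 J mol⁻¹ K⁻¹)(313 K) × ln(72.5/735)
   = (2.602 kJ/mol)(-2.316) = -6.03 kJ/mol
ΔG < 0, so the forward reaction is spontaneous (proceeds forward).

ΔG = -6.03 kJ/mol; the forward reaction is spontaneous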